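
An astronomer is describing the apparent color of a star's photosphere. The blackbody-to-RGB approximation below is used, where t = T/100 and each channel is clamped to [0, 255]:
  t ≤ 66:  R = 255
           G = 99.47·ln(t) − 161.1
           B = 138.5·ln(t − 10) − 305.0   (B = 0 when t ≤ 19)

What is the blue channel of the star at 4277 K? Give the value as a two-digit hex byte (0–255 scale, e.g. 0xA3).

t = 4277/100 = 42.77; the t ≤ 66 branch applies.
B = 138.5·ln(42.77 − 10) − 305.0 = 138.5·ln 32.77 − 305.0 = 138.5·3.4895 − 305.0 = 178.298.
Rounded: 178; in hex, 0xB2.

0xB2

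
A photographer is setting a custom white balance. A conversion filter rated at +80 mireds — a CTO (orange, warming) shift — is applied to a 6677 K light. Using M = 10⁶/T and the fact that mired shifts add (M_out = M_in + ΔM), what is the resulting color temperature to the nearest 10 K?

4350 K

M_in = 10⁶/6677 = 149.77 mireds.
M_out = 149.77 + (+80) = 229.77 mireds.
T_out = 10⁶/229.77 = 4352.2 K → 4350 K.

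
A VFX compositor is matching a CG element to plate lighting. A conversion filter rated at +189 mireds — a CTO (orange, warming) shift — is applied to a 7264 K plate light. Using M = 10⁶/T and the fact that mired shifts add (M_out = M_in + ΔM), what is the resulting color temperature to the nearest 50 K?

M_in = 10⁶/7264 = 137.67 mireds.
M_out = 137.67 + (+189) = 326.67 mireds.
T_out = 10⁶/326.67 = 3061.2 K → 3050 K.

3050 K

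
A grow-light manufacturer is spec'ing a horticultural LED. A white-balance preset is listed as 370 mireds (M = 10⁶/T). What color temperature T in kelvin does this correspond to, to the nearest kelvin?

T = 10⁶ / 370 = 2702.70 K → 2703 K.

2703 K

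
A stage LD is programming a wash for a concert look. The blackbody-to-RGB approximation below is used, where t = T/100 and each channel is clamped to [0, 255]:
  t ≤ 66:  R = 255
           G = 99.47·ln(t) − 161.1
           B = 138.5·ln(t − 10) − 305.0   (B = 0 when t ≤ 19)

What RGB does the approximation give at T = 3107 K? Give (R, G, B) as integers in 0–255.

(255, 181, 117)

t = 3107/100 = 31.07; the t ≤ 66 branch applies.
R = 255 by definition for t ≤ 66.
G = 99.47·ln 31.07 − 161.1 = 99.47·3.4362 − 161.1 = 180.703.
B = 138.5·ln(31.07 − 10) − 305.0 = 138.5·ln 21.07 − 305.0 = 138.5·3.0479 − 305.0 = 117.127.
Rounded: (255, 181, 117).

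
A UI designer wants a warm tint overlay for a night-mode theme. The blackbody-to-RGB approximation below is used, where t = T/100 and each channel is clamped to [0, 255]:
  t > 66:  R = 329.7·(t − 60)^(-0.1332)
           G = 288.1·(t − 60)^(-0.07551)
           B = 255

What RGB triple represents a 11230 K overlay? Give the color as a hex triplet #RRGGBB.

t = 11230/100 = 112.3; the t > 66 branch applies.
R = 329.7·(112.3 − 60)^(-0.1332) = 329.7·52.3^(-0.1332) = 329.7·0.59033 = 194.632.
G = 288.1·(112.3 − 60)^(-0.07551) = 288.1·52.3^(-0.07551) = 288.1·0.74171 = 213.688.
B = 255 by definition for t > 66.
Rounded: (195, 214, 255).
In hex: #C3D6FF.

#C3D6FF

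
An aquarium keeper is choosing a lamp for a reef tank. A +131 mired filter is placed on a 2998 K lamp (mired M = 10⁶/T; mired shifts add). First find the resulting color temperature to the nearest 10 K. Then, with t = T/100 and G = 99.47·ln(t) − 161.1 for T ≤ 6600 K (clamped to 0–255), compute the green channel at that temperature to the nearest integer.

144

M_in = 10⁶/2998 = 333.56; M_out = 333.56 + (+131) = 464.56.
T_out = 10⁶/464.56 = 2152.6 K → 2150 K; t = 21.5.
G = 99.47·ln 21.5 − 161.1 = 99.47·3.0681 − 161.1 = 144.079.
Rounded: 144.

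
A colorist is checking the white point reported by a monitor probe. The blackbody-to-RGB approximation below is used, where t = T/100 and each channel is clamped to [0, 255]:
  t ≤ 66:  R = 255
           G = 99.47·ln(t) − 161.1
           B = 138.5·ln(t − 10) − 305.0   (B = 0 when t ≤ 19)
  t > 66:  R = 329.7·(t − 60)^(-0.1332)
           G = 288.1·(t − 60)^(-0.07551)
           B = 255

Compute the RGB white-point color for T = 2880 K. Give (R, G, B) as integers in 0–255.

(255, 173, 101)

t = 2880/100 = 28.8; the t ≤ 66 branch applies.
R = 255 by definition for t ≤ 66.
G = 99.47·ln 28.8 − 161.1 = 99.47·3.3604 − 161.1 = 173.157.
B = 138.5·ln(28.8 − 10) − 305.0 = 138.5·ln 18.8 − 305.0 = 138.5·2.9339 − 305.0 = 101.339.
Rounded: (255, 173, 101).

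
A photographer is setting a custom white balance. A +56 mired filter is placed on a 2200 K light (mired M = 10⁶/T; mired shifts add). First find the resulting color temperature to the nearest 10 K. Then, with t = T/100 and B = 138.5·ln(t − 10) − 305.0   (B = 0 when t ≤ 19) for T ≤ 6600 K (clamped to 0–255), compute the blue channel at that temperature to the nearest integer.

8

M_in = 10⁶/2200 = 454.55; M_out = 454.55 + (+56) = 510.55.
T_out = 10⁶/510.55 = 1958.7 K → 1960 K; t = 19.6.
B = 138.5·ln(19.6 − 10) − 305.0 = 138.5·ln 9.6 − 305.0 = 138.5·2.2618 − 305.0 = 8.254.
Rounded: 8.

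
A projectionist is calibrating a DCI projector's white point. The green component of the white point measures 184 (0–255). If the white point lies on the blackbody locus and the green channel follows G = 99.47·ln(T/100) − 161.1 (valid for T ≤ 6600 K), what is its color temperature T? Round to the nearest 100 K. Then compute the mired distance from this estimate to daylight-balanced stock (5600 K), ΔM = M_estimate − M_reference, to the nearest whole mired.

ln t = (184 + 161.1) / 99.47 = 3.4694.
t = e^3.4694 = 32.117.
T = 100·t = 3212 K → 3200 K to the nearest 100 K.
M_estimate = 10⁶/3200 = 312.50; M_reference = 10⁶/5600 = 178.57.
ΔM = 312.50 − 178.57 = 133.93 → +134 mireds.

+134 mireds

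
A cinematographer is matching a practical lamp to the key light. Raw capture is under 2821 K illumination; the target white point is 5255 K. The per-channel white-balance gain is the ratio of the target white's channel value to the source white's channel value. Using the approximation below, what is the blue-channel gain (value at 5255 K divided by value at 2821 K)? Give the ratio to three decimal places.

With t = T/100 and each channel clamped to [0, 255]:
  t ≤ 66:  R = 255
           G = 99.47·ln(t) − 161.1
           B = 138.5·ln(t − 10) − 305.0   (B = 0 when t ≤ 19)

At 2821 K (t = 28.21):
  B = 138.5·ln(28.21 − 10) − 305.0 = 138.5·ln 18.21 − 305.0 = 138.5·2.9020 − 305.0 = 96.923.
At 5255 K (t = 52.55):
  B = 138.5·ln(52.55 − 10) − 305.0 = 138.5·ln 42.55 − 305.0 = 138.5·3.7507 − 305.0 = 214.469.
Gain = 214.469 / 96.923 = 2.2128 → 2.213.

2.213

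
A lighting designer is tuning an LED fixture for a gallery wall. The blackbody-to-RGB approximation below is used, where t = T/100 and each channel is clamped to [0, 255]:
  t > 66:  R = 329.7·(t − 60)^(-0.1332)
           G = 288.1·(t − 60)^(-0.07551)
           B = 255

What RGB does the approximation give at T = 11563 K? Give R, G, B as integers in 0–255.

t = 11563/100 = 115.63; the t > 66 branch applies.
R = 329.7·(115.63 − 60)^(-0.1332) = 329.7·55.63^(-0.1332) = 329.7·0.58550 = 193.038.
G = 288.1·(115.63 − 60)^(-0.07551) = 288.1·55.63^(-0.07551) = 288.1·0.73826 = 212.694.
B = 255 by definition for t > 66.
Rounded: (193, 213, 255).

R=193, G=213, B=255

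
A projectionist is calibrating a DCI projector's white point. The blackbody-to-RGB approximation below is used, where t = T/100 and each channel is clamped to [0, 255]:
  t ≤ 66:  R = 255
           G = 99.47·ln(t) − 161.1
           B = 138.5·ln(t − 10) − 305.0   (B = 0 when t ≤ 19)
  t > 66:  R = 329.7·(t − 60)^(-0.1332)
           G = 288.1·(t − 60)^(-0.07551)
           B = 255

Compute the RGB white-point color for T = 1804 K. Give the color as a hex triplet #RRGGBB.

t = 1804/100 = 18.04; the t ≤ 66 branch applies.
R = 255 by definition for t ≤ 66.
G = 99.47·ln 18.04 − 161.1 = 99.47·2.8926 − 161.1 = 126.626.
t = 18.04 ≤ 19, so B = 0.
Rounded: (255, 127, 0).
In hex: #FF7F00.

#FF7F00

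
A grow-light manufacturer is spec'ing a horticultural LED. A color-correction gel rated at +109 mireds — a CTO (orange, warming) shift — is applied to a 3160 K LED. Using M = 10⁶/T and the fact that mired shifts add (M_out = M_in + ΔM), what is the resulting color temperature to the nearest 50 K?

M_in = 10⁶/3160 = 316.46 mireds.
M_out = 316.46 + (+109) = 425.46 mireds.
T_out = 10⁶/425.46 = 2350.4 K → 2350 K.

2350 K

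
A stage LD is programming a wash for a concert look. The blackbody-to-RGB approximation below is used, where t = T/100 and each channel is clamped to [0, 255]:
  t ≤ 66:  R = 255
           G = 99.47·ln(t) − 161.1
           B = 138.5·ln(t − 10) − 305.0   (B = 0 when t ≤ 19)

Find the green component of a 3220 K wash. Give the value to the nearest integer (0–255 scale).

184

t = 3220/100 = 32.2; the t ≤ 66 branch applies.
G = 99.47·ln 32.2 − 161.1 = 99.47·3.4720 − 161.1 = 184.257.
Rounded: 184.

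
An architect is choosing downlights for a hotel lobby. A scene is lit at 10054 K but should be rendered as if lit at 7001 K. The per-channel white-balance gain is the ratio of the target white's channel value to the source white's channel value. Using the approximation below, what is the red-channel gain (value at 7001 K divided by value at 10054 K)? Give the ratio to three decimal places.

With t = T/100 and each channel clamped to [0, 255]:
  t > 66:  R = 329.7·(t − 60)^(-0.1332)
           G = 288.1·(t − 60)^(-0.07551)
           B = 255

1.205

At 10054 K (t = 100.54):
  R = 329.7·(100.54 − 60)^(-0.1332) = 329.7·40.54^(-0.1332) = 329.7·0.61070 = 201.349.
At 7001 K (t = 70.01):
  R = 329.7·(70.01 − 60)^(-0.1332) = 329.7·10.01^(-0.1332) = 329.7·0.73577 = 242.583.
Gain = 242.583 / 201.349 = 1.2048 → 1.205.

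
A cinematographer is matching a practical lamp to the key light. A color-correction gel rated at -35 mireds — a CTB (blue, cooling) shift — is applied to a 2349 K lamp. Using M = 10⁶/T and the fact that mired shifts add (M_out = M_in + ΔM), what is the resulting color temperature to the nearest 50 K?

M_in = 10⁶/2349 = 425.71 mireds.
M_out = 425.71 + (-35) = 390.71 mireds.
T_out = 10⁶/390.71 = 2559.4 K → 2550 K.

2550 K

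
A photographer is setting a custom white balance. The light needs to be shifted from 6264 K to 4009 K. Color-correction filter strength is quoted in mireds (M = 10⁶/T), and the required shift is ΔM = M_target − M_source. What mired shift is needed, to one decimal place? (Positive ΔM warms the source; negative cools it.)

M_source = 10⁶/6264 = 159.642; M_target = 10⁶/4009 = 249.439.
ΔM = 249.439 − 159.642 = 89.796 → +89.8 mireds, a warming shift.

+89.8 mireds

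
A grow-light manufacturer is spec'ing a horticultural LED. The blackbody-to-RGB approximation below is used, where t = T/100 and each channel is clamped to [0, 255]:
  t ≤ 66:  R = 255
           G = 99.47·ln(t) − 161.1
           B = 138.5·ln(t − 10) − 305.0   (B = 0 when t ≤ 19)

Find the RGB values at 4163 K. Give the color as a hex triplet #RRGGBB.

#FFD2AD

t = 4163/100 = 41.63; the t ≤ 66 branch applies.
R = 255 by definition for t ≤ 66.
G = 99.47·ln 41.63 − 161.1 = 99.47·3.7288 − 161.1 = 209.806.
B = 138.5·ln(41.63 − 10) − 305.0 = 138.5·ln 31.63 − 305.0 = 138.5·3.4541 − 305.0 = 173.394.
Rounded: (255, 210, 173).
In hex: #FFD2AD.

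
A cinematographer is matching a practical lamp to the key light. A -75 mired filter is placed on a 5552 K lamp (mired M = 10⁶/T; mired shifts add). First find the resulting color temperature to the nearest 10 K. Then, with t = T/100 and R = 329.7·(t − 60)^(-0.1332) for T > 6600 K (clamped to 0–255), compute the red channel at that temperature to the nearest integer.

M_in = 10⁶/5552 = 180.12; M_out = 180.12 + (-75) = 105.12.
T_out = 10⁶/105.12 = 9513.4 K → 9510 K; t = 95.1.
R = 329.7·(95.1 − 60)^(-0.1332) = 329.7·35.1^(-0.1332) = 329.7·0.62254 = 205.250.
Rounded: 205.

205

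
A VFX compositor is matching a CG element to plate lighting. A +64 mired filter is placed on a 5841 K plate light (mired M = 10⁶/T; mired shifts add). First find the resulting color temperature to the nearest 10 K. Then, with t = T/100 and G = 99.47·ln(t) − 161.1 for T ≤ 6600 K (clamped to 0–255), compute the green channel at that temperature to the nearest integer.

212

M_in = 10⁶/5841 = 171.20; M_out = 171.20 + (+64) = 235.20.
T_out = 10⁶/235.20 = 4251.6 K → 4250 K; t = 42.5.
G = 99.47·ln 42.5 − 161.1 = 99.47·3.7495 − 161.1 = 211.863.
Rounded: 212.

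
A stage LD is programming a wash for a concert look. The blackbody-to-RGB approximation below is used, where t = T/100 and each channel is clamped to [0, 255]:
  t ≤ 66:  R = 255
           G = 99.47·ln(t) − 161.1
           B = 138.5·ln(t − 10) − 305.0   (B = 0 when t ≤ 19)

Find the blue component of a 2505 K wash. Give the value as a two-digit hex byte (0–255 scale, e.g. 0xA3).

t = 2505/100 = 25.05; the t ≤ 66 branch applies.
B = 138.5·ln(25.05 − 10) − 305.0 = 138.5·ln 15.05 − 305.0 = 138.5·2.7114 − 305.0 = 70.526.
Rounded: 71; in hex, 0x47.

0x47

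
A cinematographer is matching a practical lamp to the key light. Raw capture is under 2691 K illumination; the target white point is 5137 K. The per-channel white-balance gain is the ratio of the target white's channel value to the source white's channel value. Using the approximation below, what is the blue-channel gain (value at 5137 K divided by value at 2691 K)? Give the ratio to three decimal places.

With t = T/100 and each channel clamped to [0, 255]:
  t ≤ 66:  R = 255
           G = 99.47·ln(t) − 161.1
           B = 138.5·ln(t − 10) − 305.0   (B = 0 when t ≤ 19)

At 2691 K (t = 26.91):
  B = 138.5·ln(26.91 − 10) − 305.0 = 138.5·ln 16.91 − 305.0 = 138.5·2.8279 − 305.0 = 86.665.
At 5137 K (t = 51.37):
  B = 138.5·ln(51.37 − 10) − 305.0 = 138.5·ln 41.37 − 305.0 = 138.5·3.7226 − 305.0 = 210.574.
Gain = 210.574 / 86.665 = 2.4298 → 2.430.

2.430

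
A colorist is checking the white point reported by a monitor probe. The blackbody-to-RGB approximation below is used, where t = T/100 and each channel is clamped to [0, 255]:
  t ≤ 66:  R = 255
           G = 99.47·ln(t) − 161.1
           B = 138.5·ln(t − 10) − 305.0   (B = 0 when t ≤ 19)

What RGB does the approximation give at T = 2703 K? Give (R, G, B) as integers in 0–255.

t = 2703/100 = 27.03; the t ≤ 66 branch applies.
R = 255 by definition for t ≤ 66.
G = 99.47·ln 27.03 − 161.1 = 99.47·3.2969 − 161.1 = 166.847.
B = 138.5·ln(27.03 − 10) − 305.0 = 138.5·ln 17.03 − 305.0 = 138.5·2.8350 − 305.0 = 87.644.
Rounded: (255, 167, 88).

(255, 167, 88)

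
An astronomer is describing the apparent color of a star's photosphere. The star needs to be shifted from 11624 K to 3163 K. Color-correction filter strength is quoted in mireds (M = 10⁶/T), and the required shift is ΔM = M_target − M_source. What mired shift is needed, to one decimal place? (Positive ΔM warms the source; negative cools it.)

+230.1 mireds

M_source = 10⁶/11624 = 86.029; M_target = 10⁶/3163 = 316.156.
ΔM = 316.156 − 86.029 = 230.127 → +230.1 mireds, a warming shift.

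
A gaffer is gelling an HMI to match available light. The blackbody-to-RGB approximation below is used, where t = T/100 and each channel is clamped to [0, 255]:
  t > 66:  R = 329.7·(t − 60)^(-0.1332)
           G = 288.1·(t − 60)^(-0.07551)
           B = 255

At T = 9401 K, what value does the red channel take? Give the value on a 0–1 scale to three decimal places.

t = 9401/100 = 94.01; the t > 66 branch applies.
R = 329.7·(94.01 − 60)^(-0.1332) = 329.7·34.01^(-0.1332) = 329.7·0.62516 = 206.115.
On a 0–1 scale: 206.115/255 = 0.8083 → 0.808.

0.808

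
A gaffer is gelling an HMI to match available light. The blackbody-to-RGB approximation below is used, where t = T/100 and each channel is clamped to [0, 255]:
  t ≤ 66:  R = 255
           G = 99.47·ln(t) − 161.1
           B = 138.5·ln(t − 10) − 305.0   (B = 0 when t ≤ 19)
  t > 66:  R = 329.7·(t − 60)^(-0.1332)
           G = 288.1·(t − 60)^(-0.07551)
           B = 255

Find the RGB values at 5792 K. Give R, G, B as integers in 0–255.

R=255, G=243, B=231

t = 5792/100 = 57.92; the t ≤ 66 branch applies.
R = 255 by definition for t ≤ 66.
G = 99.47·ln 57.92 − 161.1 = 99.47·4.0591 − 161.1 = 242.655.
B = 138.5·ln(57.92 − 10) − 305.0 = 138.5·ln 47.92 − 305.0 = 138.5·3.8695 − 305.0 = 230.930.
Rounded: (255, 243, 231).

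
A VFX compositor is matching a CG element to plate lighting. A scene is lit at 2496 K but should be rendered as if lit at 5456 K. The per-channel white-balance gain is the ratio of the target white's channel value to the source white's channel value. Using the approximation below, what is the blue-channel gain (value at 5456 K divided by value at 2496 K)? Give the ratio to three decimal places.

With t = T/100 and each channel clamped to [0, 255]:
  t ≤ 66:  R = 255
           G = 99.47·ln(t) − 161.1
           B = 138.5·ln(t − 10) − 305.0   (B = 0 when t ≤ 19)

At 2496 K (t = 24.96):
  B = 138.5·ln(24.96 − 10) − 305.0 = 138.5·ln 14.96 − 305.0 = 138.5·2.7054 − 305.0 = 69.695.
At 5456 K (t = 54.56):
  B = 138.5·ln(54.56 − 10) − 305.0 = 138.5·ln 44.56 − 305.0 = 138.5·3.7968 − 305.0 = 220.862.
Gain = 220.862 / 69.695 = 3.1690 → 3.169.

3.169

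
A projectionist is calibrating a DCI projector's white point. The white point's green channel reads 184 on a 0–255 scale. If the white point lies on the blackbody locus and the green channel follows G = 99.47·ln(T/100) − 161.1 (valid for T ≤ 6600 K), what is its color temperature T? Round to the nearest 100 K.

3200 K

ln t = (184 + 161.1) / 99.47 = 3.4694.
t = e^3.4694 = 32.117.
T = 100·t = 3212 K → 3200 K to the nearest 100 K.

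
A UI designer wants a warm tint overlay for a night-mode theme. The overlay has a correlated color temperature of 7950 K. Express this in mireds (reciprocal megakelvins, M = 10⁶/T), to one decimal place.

M = 10⁶ / 7950 = 125.786 → 125.8 mireds.

125.8 mireds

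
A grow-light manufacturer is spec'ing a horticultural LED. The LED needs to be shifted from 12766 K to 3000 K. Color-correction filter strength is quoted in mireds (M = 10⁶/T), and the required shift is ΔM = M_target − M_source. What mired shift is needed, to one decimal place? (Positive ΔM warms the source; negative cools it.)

+255.0 mireds

M_source = 10⁶/12766 = 78.333; M_target = 10⁶/3000 = 333.333.
ΔM = 333.333 − 78.333 = 255.000 → +255.0 mireds, a warming shift.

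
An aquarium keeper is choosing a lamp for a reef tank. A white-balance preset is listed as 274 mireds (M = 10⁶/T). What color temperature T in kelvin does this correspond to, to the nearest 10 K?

3650 K

T = 10⁶ / 274 = 3649.64 K → 3650 K.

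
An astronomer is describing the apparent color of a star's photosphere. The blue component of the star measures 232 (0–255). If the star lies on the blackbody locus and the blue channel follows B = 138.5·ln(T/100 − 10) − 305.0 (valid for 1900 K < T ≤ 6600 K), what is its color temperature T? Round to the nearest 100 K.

5800 K

ln(t − 10) = (232 + 305.0) / 138.5 = 3.8773.
t − 10 = e^3.8773 = 48.292, so t = 58.292.
T = 100·t = 5829 K → 5800 K to the nearest 100 K.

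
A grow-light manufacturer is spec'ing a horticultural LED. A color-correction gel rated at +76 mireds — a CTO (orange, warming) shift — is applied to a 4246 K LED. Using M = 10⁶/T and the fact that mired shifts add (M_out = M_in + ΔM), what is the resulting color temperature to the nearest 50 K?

3200 K

M_in = 10⁶/4246 = 235.52 mireds.
M_out = 235.52 + (+76) = 311.52 mireds.
T_out = 10⁶/311.52 = 3210.1 K → 3200 K.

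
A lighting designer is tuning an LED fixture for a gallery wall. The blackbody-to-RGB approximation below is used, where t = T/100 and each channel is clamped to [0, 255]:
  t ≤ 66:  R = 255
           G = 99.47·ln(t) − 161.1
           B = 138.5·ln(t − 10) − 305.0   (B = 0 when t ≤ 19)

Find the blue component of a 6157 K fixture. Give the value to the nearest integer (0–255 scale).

241

t = 6157/100 = 61.57; the t ≤ 66 branch applies.
B = 138.5·ln(61.57 − 10) − 305.0 = 138.5·ln 51.57 − 305.0 = 138.5·3.9429 − 305.0 = 241.097.
Rounded: 241.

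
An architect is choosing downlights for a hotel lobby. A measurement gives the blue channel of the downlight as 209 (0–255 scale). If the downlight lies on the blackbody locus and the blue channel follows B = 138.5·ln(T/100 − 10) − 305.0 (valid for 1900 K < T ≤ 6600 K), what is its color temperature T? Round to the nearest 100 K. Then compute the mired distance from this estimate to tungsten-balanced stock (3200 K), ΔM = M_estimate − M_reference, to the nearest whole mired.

ln(t − 10) = (209 + 305.0) / 138.5 = 3.7112.
t − 10 = e^3.7112 = 40.903, so t = 50.903.
T = 100·t = 5090 K → 5100 K to the nearest 100 K.
M_estimate = 10⁶/5100 = 196.08; M_reference = 10⁶/3200 = 312.50.
ΔM = 196.08 − 312.50 = -116.42 → -116 mireds.

-116 mireds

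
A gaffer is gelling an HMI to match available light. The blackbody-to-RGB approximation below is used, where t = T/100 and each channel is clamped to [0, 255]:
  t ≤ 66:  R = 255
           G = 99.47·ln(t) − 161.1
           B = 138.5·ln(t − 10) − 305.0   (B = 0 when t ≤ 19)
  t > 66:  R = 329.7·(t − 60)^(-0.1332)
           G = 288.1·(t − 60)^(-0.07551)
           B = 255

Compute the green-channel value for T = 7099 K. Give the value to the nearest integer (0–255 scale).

t = 7099/100 = 70.99; the t > 66 branch applies.
G = 288.1·(70.99 − 60)^(-0.07551) = 288.1·10.99^(-0.07551) = 288.1·0.83444 = 240.402.
Rounded: 240.

240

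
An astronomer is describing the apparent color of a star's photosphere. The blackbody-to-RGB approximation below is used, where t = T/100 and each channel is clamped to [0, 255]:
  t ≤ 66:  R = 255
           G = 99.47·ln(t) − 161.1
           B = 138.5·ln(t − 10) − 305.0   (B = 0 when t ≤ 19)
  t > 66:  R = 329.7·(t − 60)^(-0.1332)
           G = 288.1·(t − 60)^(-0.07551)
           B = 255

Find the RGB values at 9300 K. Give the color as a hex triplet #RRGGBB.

#CFDDFF

t = 9300/100 = 93; the t > 66 branch applies.
R = 329.7·(93 − 60)^(-0.1332) = 329.7·33^(-0.1332) = 329.7·0.62767 = 206.944.
G = 288.1·(93 − 60)^(-0.07551) = 288.1·33^(-0.07551) = 288.1·0.76796 = 221.248.
B = 255 by definition for t > 66.
Rounded: (207, 221, 255).
In hex: #CFDDFF.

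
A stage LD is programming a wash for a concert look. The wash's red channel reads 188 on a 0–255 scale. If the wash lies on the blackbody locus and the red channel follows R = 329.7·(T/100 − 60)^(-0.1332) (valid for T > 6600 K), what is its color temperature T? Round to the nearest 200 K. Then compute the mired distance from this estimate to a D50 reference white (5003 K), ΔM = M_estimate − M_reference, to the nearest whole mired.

(t − 60)^(-0.1332) = 188/329.7 = 0.57022.
t − 60 = 0.57022^(1/-0.1332) = 0.57022^(-7.508) = 67.848, so t = 127.848.
T = 100·t = 12785 K → 12800 K to the nearest 200 K.
M_estimate = 10⁶/12800 = 78.12; M_reference = 10⁶/5003 = 199.88.
ΔM = 78.12 − 199.88 = -121.76 → -122 mireds.

-122 mireds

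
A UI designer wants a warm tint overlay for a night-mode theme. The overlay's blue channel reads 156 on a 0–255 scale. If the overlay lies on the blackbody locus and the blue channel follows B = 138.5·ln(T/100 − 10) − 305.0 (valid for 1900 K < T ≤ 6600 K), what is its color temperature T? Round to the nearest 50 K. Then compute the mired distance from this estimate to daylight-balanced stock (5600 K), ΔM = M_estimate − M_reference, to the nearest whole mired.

+85 mireds

ln(t − 10) = (156 + 305.0) / 138.5 = 3.3285.
t − 10 = e^3.3285 = 27.897, so t = 37.897.
T = 100·t = 3790 K → 3800 K to the nearest 50 K.
M_estimate = 10⁶/3800 = 263.16; M_reference = 10⁶/5600 = 178.57.
ΔM = 263.16 − 178.57 = 84.59 → +85 mireds.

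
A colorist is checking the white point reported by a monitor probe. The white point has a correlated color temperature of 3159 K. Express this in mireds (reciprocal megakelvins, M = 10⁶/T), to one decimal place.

M = 10⁶ / 3159 = 316.556 → 316.6 mireds.

316.6 mireds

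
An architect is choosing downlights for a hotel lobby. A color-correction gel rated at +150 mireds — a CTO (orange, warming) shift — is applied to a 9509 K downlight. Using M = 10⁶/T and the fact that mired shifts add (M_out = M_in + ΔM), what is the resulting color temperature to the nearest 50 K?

M_in = 10⁶/9509 = 105.16 mireds.
M_out = 105.16 + (+150) = 255.16 mireds.
T_out = 10⁶/255.16 = 3919.1 K → 3900 K.

3900 K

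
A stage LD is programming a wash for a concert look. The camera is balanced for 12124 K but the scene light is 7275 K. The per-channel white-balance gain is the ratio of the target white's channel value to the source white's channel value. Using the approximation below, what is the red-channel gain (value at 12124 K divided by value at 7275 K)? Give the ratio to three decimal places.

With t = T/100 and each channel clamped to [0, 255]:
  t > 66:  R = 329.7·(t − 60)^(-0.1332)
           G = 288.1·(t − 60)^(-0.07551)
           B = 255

0.811

At 7275 K (t = 72.75):
  R = 329.7·(72.75 − 60)^(-0.1332) = 329.7·12.75^(-0.1332) = 329.7·0.71244 = 234.890.
At 12124 K (t = 121.24):
  R = 329.7·(121.24 − 60)^(-0.1332) = 329.7·61.24^(-0.1332) = 329.7·0.57805 = 190.584.
Gain = 190.584 / 234.890 = 0.8114 → 0.811.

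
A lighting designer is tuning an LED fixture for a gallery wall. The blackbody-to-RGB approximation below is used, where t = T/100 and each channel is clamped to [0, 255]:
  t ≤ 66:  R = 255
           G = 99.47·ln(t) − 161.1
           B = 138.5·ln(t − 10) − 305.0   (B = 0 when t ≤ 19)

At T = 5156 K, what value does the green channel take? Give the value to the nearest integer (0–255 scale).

231

t = 5156/100 = 51.56; the t ≤ 66 branch applies.
G = 99.47·ln 51.56 − 161.1 = 99.47·3.9427 − 161.1 = 231.085.
Rounded: 231.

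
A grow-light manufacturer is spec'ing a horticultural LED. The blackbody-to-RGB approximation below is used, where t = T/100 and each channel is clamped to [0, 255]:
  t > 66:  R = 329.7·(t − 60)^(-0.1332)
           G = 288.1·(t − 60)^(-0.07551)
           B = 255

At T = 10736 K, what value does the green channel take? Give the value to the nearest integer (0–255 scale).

215

t = 10736/100 = 107.36; the t > 66 branch applies.
G = 288.1·(107.36 − 60)^(-0.07551) = 288.1·47.36^(-0.07551) = 288.1·0.74729 = 215.294.
Rounded: 215.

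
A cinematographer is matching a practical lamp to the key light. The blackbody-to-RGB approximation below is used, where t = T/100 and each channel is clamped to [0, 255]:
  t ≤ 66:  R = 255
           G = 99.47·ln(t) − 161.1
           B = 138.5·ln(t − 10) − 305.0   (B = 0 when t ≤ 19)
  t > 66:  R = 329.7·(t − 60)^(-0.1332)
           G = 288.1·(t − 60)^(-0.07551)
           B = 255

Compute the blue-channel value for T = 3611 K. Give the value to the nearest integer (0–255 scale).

147

t = 3611/100 = 36.11; the t ≤ 66 branch applies.
B = 138.5·ln(36.11 − 10) − 305.0 = 138.5·ln 26.11 − 305.0 = 138.5·3.2623 − 305.0 = 146.831.
Rounded: 147.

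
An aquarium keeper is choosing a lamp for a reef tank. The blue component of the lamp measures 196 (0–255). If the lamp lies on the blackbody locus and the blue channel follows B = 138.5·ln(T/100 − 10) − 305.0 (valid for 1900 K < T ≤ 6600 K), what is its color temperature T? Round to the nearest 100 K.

ln(t − 10) = (196 + 305.0) / 138.5 = 3.6173.
t − 10 = e^3.6173 = 37.238, so t = 47.238.
T = 100·t = 4724 K → 4700 K to the nearest 100 K.

4700 K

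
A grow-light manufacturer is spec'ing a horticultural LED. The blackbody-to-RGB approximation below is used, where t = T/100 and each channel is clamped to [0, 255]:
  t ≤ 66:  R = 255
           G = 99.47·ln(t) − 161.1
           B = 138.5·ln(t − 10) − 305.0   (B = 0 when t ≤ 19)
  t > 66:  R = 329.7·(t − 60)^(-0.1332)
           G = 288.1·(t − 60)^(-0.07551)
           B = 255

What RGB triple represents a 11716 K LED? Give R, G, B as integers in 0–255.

t = 11716/100 = 117.16; the t > 66 branch applies.
R = 329.7·(117.16 − 60)^(-0.1332) = 329.7·57.16^(-0.1332) = 329.7·0.58339 = 192.342.
G = 288.1·(117.16 − 60)^(-0.07551) = 288.1·57.16^(-0.07551) = 288.1·0.73675 = 212.259.
B = 255 by definition for t > 66.
Rounded: (192, 212, 255).

R=192, G=212, B=255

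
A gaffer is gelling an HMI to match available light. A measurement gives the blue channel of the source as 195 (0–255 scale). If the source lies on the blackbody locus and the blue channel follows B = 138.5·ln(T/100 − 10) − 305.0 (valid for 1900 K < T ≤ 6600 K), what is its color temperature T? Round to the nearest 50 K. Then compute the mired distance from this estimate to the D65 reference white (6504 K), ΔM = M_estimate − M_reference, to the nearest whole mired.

+59 mireds

ln(t − 10) = (195 + 305.0) / 138.5 = 3.6101.
t − 10 = e^3.6101 = 36.970, so t = 46.970.
T = 100·t = 4697 K → 4700 K to the nearest 50 K.
M_estimate = 10⁶/4700 = 212.77; M_reference = 10⁶/6504 = 153.75.
ΔM = 212.77 − 153.75 = 59.01 → +59 mireds.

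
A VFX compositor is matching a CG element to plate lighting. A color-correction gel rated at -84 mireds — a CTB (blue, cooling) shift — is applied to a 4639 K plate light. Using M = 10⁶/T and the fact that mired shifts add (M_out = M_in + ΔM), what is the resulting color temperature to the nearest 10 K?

M_in = 10⁶/4639 = 215.56 mireds.
M_out = 215.56 + (-84) = 131.56 mireds.
T_out = 10⁶/131.56 = 7600.9 K → 7600 K.

7600 K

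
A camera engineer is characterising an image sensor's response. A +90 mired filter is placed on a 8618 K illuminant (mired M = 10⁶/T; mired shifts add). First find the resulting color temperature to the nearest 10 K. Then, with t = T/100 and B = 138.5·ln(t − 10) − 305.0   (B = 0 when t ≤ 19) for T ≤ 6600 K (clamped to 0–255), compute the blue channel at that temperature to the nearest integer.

M_in = 10⁶/8618 = 116.04; M_out = 116.04 + (+90) = 206.04.
T_out = 10⁶/206.04 = 4853.5 K → 4850 K; t = 48.5.
B = 138.5·ln(48.5 − 10) − 305.0 = 138.5·ln 38.5 − 305.0 = 138.5·3.6507 − 305.0 = 200.616.
Rounded: 201.

201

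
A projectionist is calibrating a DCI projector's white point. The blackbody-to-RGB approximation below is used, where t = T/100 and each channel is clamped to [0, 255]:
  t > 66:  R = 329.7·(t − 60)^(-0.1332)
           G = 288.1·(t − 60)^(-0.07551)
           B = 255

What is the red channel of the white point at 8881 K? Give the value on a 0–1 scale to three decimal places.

0.826

t = 8881/100 = 88.81; the t > 66 branch applies.
R = 329.7·(88.81 − 60)^(-0.1332) = 329.7·28.81^(-0.1332) = 329.7·0.63913 = 210.721.
On a 0–1 scale: 210.721/255 = 0.8264 → 0.826.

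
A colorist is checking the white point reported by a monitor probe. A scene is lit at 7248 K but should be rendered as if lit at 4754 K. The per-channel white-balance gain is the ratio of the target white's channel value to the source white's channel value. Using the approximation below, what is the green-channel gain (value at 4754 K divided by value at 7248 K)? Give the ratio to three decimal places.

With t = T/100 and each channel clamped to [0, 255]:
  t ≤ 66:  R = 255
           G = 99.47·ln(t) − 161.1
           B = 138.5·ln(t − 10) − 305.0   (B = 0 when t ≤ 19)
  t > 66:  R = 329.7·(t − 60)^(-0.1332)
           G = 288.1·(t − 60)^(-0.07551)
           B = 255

At 7248 K (t = 72.48):
  G = 288.1·(72.48 − 60)^(-0.07551) = 288.1·12.48^(-0.07551) = 288.1·0.82647 = 238.105.
At 4754 K (t = 47.54):
  G = 99.47·ln 47.54 − 161.1 = 99.47·3.8616 − 161.1 = 223.011.
Gain = 223.011 / 238.105 = 0.9366 → 0.937.

0.937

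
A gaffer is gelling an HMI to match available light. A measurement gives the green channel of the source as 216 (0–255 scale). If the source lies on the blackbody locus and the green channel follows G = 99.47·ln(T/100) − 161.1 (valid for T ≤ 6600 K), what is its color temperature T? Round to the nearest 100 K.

ln t = (216 + 161.1) / 99.47 = 3.7911.
t = e^3.7911 = 44.305.
T = 100·t = 4430 K → 4400 K to the nearest 100 K.

4400 K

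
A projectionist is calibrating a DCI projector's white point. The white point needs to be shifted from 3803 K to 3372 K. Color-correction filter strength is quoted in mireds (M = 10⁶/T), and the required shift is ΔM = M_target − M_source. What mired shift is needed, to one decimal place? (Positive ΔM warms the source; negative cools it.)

+33.6 mireds

M_source = 10⁶/3803 = 262.950; M_target = 10⁶/3372 = 296.560.
ΔM = 296.560 − 262.950 = 33.610 → +33.6 mireds, a warming shift.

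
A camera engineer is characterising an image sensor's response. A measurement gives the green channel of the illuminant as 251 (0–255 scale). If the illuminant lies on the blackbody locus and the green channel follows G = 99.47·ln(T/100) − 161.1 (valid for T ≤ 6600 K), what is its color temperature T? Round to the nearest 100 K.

ln t = (251 + 161.1) / 99.47 = 4.1430.
t = e^4.1430 = 62.989.
T = 100·t = 6299 K → 6300 K to the nearest 100 K.

6300 K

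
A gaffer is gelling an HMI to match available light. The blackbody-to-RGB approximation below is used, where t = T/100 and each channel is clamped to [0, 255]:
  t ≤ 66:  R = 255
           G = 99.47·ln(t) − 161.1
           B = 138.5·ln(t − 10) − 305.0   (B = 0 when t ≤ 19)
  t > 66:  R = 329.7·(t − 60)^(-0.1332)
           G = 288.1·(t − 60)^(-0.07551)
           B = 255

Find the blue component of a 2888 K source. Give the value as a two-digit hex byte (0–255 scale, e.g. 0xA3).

0x66

t = 2888/100 = 28.88; the t ≤ 66 branch applies.
B = 138.5·ln(28.88 − 10) − 305.0 = 138.5·ln 18.88 − 305.0 = 138.5·2.9381 − 305.0 = 101.927.
Rounded: 102; in hex, 0x66.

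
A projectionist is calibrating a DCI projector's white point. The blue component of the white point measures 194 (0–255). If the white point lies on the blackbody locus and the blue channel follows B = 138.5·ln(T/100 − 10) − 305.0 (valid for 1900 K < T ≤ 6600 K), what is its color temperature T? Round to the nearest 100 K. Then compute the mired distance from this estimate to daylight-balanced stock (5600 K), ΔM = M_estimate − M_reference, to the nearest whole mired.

+34 mireds

ln(t − 10) = (194 + 305.0) / 138.5 = 3.6029.
t − 10 = e^3.6029 = 36.704, so t = 46.704.
T = 100·t = 4670 K → 4700 K to the nearest 100 K.
M_estimate = 10⁶/4700 = 212.77; M_reference = 10⁶/5600 = 178.57.
ΔM = 212.77 − 178.57 = 34.19 → +34 mireds.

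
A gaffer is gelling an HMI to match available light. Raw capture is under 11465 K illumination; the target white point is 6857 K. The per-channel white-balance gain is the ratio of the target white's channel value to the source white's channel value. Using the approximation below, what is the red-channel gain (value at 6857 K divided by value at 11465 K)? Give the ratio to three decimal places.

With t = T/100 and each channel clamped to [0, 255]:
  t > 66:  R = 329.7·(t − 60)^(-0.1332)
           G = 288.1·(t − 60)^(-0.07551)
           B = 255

At 11465 K (t = 114.65):
  R = 329.7·(114.65 − 60)^(-0.1332) = 329.7·54.65^(-0.1332) = 329.7·0.58688 = 193.496.
At 6857 K (t = 68.57):
  R = 329.7·(68.57 − 60)^(-0.1332) = 329.7·8.57^(-0.1332) = 329.7·0.75115 = 247.654.
Gain = 247.654 / 193.496 = 1.2799 → 1.280.

1.280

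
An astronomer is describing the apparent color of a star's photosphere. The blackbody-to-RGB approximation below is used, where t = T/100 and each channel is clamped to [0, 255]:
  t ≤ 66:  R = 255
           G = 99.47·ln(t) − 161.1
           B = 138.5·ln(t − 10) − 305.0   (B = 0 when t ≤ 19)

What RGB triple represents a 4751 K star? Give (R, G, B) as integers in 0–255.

t = 4751/100 = 47.51; the t ≤ 66 branch applies.
R = 255 by definition for t ≤ 66.
G = 99.47·ln 47.51 − 161.1 = 99.47·3.8609 − 161.1 = 222.948.
B = 138.5·ln(47.51 − 10) − 305.0 = 138.5·ln 37.51 − 305.0 = 138.5·3.6246 − 305.0 = 197.008.
Rounded: (255, 223, 197).

(255, 223, 197)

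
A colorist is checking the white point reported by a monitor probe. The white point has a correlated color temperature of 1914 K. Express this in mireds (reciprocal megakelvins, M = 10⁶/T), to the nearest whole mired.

522 mireds

M = 10⁶ / 1914 = 522.466 → 522 mireds.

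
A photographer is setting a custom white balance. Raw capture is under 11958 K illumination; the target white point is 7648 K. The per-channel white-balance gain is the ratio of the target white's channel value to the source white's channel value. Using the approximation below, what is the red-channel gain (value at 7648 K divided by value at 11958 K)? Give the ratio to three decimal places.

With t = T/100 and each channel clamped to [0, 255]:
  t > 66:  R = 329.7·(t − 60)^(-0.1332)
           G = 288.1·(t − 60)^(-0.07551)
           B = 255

1.187

At 11958 K (t = 119.58):
  R = 329.7·(119.58 − 60)^(-0.1332) = 329.7·59.58^(-0.1332) = 329.7·0.58017 = 191.283.
At 7648 K (t = 76.48):
  R = 329.7·(76.48 − 60)^(-0.1332) = 329.7·16.48^(-0.1332) = 329.7·0.68850 = 226.997.
Gain = 226.997 / 191.283 = 1.1867 → 1.187.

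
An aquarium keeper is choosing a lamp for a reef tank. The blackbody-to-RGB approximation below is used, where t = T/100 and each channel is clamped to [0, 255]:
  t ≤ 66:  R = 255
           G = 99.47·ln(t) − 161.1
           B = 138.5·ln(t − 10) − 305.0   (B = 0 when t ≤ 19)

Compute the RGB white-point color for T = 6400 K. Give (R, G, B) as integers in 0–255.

t = 6400/100 = 64; the t ≤ 66 branch applies.
R = 255 by definition for t ≤ 66.
G = 99.47·ln 64 − 161.1 = 99.47·4.1589 − 161.1 = 252.584.
B = 138.5·ln(64 − 10) − 305.0 = 138.5·ln 54 − 305.0 = 138.5·3.9890 − 305.0 = 247.474.
Rounded: (255, 253, 247).

(255, 253, 247)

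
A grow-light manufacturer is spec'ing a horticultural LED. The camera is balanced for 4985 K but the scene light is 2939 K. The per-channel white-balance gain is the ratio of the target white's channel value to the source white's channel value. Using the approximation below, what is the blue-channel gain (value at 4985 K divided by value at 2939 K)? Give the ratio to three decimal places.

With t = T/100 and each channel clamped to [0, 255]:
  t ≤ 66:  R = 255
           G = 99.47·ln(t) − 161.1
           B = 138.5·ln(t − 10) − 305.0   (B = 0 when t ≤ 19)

At 2939 K (t = 29.39):
  B = 138.5·ln(29.39 − 10) − 305.0 = 138.5·ln 19.39 − 305.0 = 138.5·2.9648 − 305.0 = 105.619.
At 4985 K (t = 49.85):
  B = 138.5·ln(49.85 − 10) − 305.0 = 138.5·ln 39.85 − 305.0 = 138.5·3.6851 − 305.0 = 205.389.
Gain = 205.389 / 105.619 = 1.9446 → 1.945.

1.945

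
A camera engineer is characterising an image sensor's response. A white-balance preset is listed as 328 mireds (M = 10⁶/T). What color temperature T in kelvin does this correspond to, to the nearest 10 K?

T = 10⁶ / 328 = 3048.78 K → 3050 K.

3050 K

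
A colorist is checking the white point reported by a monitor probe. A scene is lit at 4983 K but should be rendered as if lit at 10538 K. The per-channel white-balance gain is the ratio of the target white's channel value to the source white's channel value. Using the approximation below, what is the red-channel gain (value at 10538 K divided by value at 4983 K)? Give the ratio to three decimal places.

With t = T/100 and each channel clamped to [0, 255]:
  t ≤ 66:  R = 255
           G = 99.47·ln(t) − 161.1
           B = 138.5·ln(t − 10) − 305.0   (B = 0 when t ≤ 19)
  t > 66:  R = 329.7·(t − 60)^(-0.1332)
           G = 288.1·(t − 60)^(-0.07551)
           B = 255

0.778

At 4983 K (t = 49.83):
  R = 255 by definition for t ≤ 66.
At 10538 K (t = 105.38):
  R = 329.7·(105.38 − 60)^(-0.1332) = 329.7·45.38^(-0.1332) = 329.7·0.60160 = 198.347.
Gain = 198.347 / 255.000 = 0.7778 → 0.778.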